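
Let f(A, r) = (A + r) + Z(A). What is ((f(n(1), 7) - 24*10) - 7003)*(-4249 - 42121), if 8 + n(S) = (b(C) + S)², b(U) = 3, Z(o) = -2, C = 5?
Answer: 335255100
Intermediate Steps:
n(S) = -8 + (3 + S)²
f(A, r) = -2 + A + r (f(A, r) = (A + r) - 2 = -2 + A + r)
((f(n(1), 7) - 24*10) - 7003)*(-4249 - 42121) = (((-2 + (-8 + (3 + 1)²) + 7) - 24*10) - 7003)*(-4249 - 42121) = (((-2 + (-8 + 4²) + 7) - 240) - 7003)*(-46370) = (((-2 + (-8 + 16) + 7) - 240) - 7003)*(-46370) = (((-2 + 8 + 7) - 240) - 7003)*(-46370) = ((13 - 240) - 7003)*(-46370) = (-227 - 7003)*(-46370) = -7230*(-46370) = 335255100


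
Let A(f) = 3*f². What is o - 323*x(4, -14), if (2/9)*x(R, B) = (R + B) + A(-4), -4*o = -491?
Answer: -220441/4 ≈ -55110.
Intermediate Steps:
o = 491/4 (o = -¼*(-491) = 491/4 ≈ 122.75)
x(R, B) = 216 + 9*B/2 + 9*R/2 (x(R, B) = 9*((R + B) + 3*(-4)²)/2 = 9*((B + R) + 3*16)/2 = 9*((B + R) + 48)/2 = 9*(48 + B + R)/2 = 216 + 9*B/2 + 9*R/2)
o - 323*x(4, -14) = 491/4 - 323*(216 + (9/2)*(-14) + (9/2)*4) = 491/4 - 323*(216 - 63 + 18) = 491/4 - 323*171 = 491/4 - 55233 = -220441/4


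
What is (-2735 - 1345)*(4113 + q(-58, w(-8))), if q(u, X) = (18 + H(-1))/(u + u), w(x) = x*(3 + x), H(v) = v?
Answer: -486632820/29 ≈ -1.6780e+7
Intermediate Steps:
q(u, X) = 17/(2*u) (q(u, X) = (18 - 1)/(u + u) = 17/((2*u)) = 17*(1/(2*u)) = 17/(2*u))
(-2735 - 1345)*(4113 + q(-58, w(-8))) = (-2735 - 1345)*(4113 + (17/2)/(-58)) = -4080*(4113 + (17/2)*(-1/58)) = -4080*(4113 - 17/116) = -4080*477091/116 = -486632820/29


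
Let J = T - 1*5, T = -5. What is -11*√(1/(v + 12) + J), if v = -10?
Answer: -11*I*√38/2 ≈ -33.904*I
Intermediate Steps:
J = -10 (J = -5 - 1*5 = -5 - 5 = -10)
-11*√(1/(v + 12) + J) = -11*√(1/(-10 + 12) - 10) = -11*√(1/2 - 10) = -11*√(½ - 10) = -11*I*√38/2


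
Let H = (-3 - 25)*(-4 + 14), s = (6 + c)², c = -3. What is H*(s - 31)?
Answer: 6160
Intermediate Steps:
s = 9 (s = (6 - 3)² = 3² = 9)
H = -280 (H = -28*10 = -280)
H*(s - 31) = -280*(9 - 31) = -280*(-22) = 6160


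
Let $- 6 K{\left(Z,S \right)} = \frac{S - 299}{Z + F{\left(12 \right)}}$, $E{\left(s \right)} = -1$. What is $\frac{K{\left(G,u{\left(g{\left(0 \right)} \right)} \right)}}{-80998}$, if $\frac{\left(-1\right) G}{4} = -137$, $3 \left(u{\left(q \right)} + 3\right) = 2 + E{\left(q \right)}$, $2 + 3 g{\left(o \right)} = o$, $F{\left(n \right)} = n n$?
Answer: $- \frac{905}{1008911088} \approx -8.9701 \cdot 10^{-7}$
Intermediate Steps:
$F{\left(n \right)} = n^{2}$
$g{\left(o \right)} = - \frac{2}{3} + \frac{o}{3}$
$u{\left(q \right)} = - \frac{8}{3}$ ($u{\left(q \right)} = -3 + \frac{2 - 1}{3} = -3 + \frac{1}{3} \cdot 1 = -3 + \frac{1}{3} = - \frac{8}{3}$)
$G = 548$ ($G = \left(-4\right) \left(-137\right) = 548$)
$K{\left(Z,S \right)} = - \frac{-299 + S}{6 \left(144 + Z\right)}$ ($K{\left(Z,S \right)} = - \frac{\left(S - 299\right) \frac{1}{Z + 12^{2}}}{6} = - \frac{\left(-299 + S\right) \frac{1}{Z + 144}}{6} = - \frac{\left(-299 + S\right) \frac{1}{144 + Z}}{6} = - \frac{\frac{1}{144 + Z} \left(-299 + S\right)}{6} = - \frac{-299 + S}{6 \left(144 + Z\right)}$)
$\frac{K{\left(G,u{\left(g{\left(0 \right)} \right)} \right)}}{-80998} = \frac{\frac{1}{6} \frac{1}{144 + 548} \left(299 - - \frac{8}{3}\right)}{-80998} = \frac{299 + \frac{8}{3}}{6 \cdot 692} \left(- \frac{1}{80998}\right) = \frac{1}{6} \cdot \frac{1}{692} \cdot \frac{905}{3} \left(- \frac{1}{80998}\right) = \frac{905}{12456} \left(- \frac{1}{80998}\right) = - \frac{905}{1008911088}$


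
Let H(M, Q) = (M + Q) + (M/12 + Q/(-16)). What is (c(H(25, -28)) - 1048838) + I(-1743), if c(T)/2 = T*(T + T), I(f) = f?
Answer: -9455204/9 ≈ -1.0506e+6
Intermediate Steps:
H(M, Q) = 13*M/12 + 15*Q/16 (H(M, Q) = (M + Q) + (M*(1/12) + Q*(-1/16)) = (M + Q) + (M/12 - Q/16) = (M + Q) + (-Q/16 + M/12) = 13*M/12 + 15*Q/16)
c(T) = 4*T² (c(T) = 2*(T*(T + T)) = 2*(T*(2*T)) = 2*(2*T²) = 4*T²)
(c(H(25, -28)) - 1048838) + I(-1743) = (4*((13/12)*25 + (15/16)*(-28))² - 1048838) - 1743 = (4*(325/12 - 105/4)² - 1048838) - 1743 = (4*(⅚)² - 1048838) - 1743 = (4*(25/36) - 1048838) - 1743 = (25/9 - 1048838) - 1743 = -9439517/9 - 1743 = -9455204/9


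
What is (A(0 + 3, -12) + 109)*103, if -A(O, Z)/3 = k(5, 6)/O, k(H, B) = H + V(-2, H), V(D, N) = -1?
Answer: 10815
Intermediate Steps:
k(H, B) = -1 + H (k(H, B) = H - 1 = -1 + H)
A(O, Z) = -12/O (A(O, Z) = -3*(-1 + 5)/O = -12/O)
(A(0 + 3, -12) + 109)*103 = (-12/(0 + 3) + 109)*103 = (-12/3 + 109)*103 = (-12*1/3 + 109)*103 = (-4 + 109)*103 = 105*103 = 10815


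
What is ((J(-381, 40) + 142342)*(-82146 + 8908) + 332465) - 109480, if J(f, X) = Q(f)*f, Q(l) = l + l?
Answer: -31687223047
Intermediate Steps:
Q(l) = 2*l
J(f, X) = 2*f² (J(f, X) = (2*f)*f = 2*f²)
((J(-381, 40) + 142342)*(-82146 + 8908) + 332465) - 109480 = ((2*(-381)² + 142342)*(-82146 + 8908) + 332465) - 109480 = ((2*145161 + 142342)*(-73238) + 332465) - 109480 = ((290322 + 142342)*(-73238) + 332465) - 109480 = (432664*(-73238) + 332465) - 109480 = (-31687446032 + 332465) - 109480 = -31687113567 - 109480 = -31687223047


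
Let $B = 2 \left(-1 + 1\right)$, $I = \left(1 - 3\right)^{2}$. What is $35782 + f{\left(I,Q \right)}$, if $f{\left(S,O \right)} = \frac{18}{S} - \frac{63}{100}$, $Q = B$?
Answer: $\frac{3578587}{100} \approx 35786.0$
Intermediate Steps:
$I = 4$ ($I = \left(-2\right)^{2} = 4$)
$B = 0$ ($B = 2 \cdot 0 = 0$)
$Q = 0$
$f{\left(S,O \right)} = - \frac{63}{100} + \frac{18}{S}$ ($f{\left(S,O \right)} = \frac{18}{S} - \frac{63}{100} = - \frac{63}{100} + \frac{18}{S}$)
$35782 + f{\left(I,Q \right)} = 35782 - \left(\frac{63}{100} - \frac{18}{4}\right) = 35782 + \left(- \frac{63}{100} + 18 \cdot \frac{1}{4}\right) = 35782 + \left(- \frac{63}{100} + \frac{9}{2}\right) = 35782 + \frac{387}{100} = \frac{3578587}{100}$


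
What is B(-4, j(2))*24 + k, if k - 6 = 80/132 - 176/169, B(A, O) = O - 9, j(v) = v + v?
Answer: -638206/5577 ≈ -114.44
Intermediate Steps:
j(v) = 2*v
B(A, O) = -9 + O
k = 31034/5577 (k = 6 + (80/132 - 176/169) = 6 + (80*(1/132) - 176*1/169) = 6 + (20/33 - 176/169) = 6 - 2428/5577 = 31034/5577 ≈ 5.5646)
B(-4, j(2))*24 + k = (-9 + 2*2)*24 + 31034/5577 = (-9 + 4)*24 + 31034/5577 = -5*24 + 31034/5577 = -120 + 31034/5577 = -638206/5577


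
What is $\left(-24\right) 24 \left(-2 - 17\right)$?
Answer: $10944$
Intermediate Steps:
$\left(-24\right) 24 \left(-2 - 17\right) = \left(-576\right) \left(-19\right) = 10944$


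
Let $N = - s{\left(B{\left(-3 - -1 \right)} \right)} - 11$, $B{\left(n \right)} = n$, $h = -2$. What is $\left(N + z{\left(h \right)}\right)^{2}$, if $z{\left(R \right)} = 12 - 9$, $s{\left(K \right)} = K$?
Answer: $36$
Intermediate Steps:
$z{\left(R \right)} = 3$ ($z{\left(R \right)} = 12 - 9 = 3$)
$N = -9$ ($N = - (-3 - -1) - 11 = - (-3 + 1) - 11 = \left(-1\right) \left(-2\right) - 11 = 2 - 11 = -9$)
$\left(N + z{\left(h \right)}\right)^{2} = \left(-9 + 3\right)^{2} = \left(-6\right)^{2} = 36$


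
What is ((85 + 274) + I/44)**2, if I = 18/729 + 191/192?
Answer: 6706258554279001/52027785216 ≈ 1.2890e+5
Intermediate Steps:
I = 5285/5184 (I = 18*(1/729) + 191*(1/192) = 2/81 + 191/192 = 5285/5184 ≈ 1.0195)
((85 + 274) + I/44)**2 = ((85 + 274) + (5285/5184)/44)**2 = (359 + (5285/5184)*(1/44))**2 = (359 + 5285/228096)**2 = (81891749/228096)**2 = 6706258554279001/52027785216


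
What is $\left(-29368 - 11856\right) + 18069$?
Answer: $-23155$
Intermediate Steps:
$\left(-29368 - 11856\right) + 18069 = -41224 + 18069 = -23155$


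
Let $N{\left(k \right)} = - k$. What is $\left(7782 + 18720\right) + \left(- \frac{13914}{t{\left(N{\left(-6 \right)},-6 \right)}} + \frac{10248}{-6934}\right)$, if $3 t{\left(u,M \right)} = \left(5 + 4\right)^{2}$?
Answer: $\frac{270271948}{10401} \approx 25985.0$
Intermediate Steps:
$t{\left(u,M \right)} = 27$ ($t{\left(u,M \right)} = \frac{\left(5 + 4\right)^{2}}{3} = \frac{9^{2}}{3} = \frac{1}{3} \cdot 81 = 27$)
$\left(7782 + 18720\right) + \left(- \frac{13914}{t{\left(N{\left(-6 \right)},-6 \right)}} + \frac{10248}{-6934}\right) = \left(7782 + 18720\right) + \left(- \frac{13914}{27} + \frac{10248}{-6934}\right) = 26502 + \left(\left(-13914\right) \frac{1}{27} + 10248 \left(- \frac{1}{6934}\right)\right) = 26502 - \frac{5375354}{10401} = \frac{270271948}{10401}$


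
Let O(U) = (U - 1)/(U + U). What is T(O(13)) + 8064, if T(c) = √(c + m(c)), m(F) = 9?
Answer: 8064 + √1599/13 ≈ 8067.1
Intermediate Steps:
O(U) = (-1 + U)/(2*U) (O(U) = (-1 + U)/((2*U)) = (-1 + U)*(1/(2*U)) = (-1 + U)/(2*U))
T(c) = √(9 + c) (T(c) = √(c + 9) = √(9 + c))
T(O(13)) + 8064 = √(9 + (½)*(-1 + 13)/13) + 8064 = √(9 + (½)*(1/13)*12) + 8064 = √(9 + 6/13) + 8064 = √(123/13) + 8064 = √1599/13 + 8064 = 8064 + √1599/13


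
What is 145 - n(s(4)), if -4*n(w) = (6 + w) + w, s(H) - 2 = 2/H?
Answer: 591/4 ≈ 147.75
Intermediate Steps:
s(H) = 2 + 2/H
n(w) = -3/2 - w/2 (n(w) = -((6 + w) + w)/4 = -(6 + 2*w)/4 = -3/2 - w/2)
145 - n(s(4)) = 145 - (-3/2 - (2 + 2/4)/2) = 145 - (-3/2 - (2 + 2*(1/4))/2) = 145 - (-3/2 - (2 + 1/2)/2) = 145 - (-3/2 - 1/2*5/2) = 145 - (-3/2 - 5/4) = 145 - 1*(-11/4) = 145 + 11/4 = 591/4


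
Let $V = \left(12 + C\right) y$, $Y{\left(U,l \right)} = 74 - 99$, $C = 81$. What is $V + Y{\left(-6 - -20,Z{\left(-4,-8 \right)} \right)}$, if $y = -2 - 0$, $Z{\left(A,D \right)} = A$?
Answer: $-211$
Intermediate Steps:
$y = -2$ ($y = -2 + 0 = -2$)
$Y{\left(U,l \right)} = -25$
$V = -186$ ($V = \left(12 + 81\right) \left(-2\right) = 93 \left(-2\right) = -186$)
$V + Y{\left(-6 - -20,Z{\left(-4,-8 \right)} \right)} = -186 - 25 = -211$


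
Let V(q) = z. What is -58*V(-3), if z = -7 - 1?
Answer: 464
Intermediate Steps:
z = -8
V(q) = -8
-58*V(-3) = -58*(-8) = 464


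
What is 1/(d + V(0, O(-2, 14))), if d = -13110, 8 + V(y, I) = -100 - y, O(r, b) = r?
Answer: -1/13218 ≈ -7.5654e-5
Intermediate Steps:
V(y, I) = -108 - y (V(y, I) = -8 + (-100 - y) = -108 - y)
1/(d + V(0, O(-2, 14))) = 1/(-13110 + (-108 - 1*0)) = 1/(-13110 + (-108 + 0)) = 1/(-13110 - 108) = 1/(-13218) = -1/13218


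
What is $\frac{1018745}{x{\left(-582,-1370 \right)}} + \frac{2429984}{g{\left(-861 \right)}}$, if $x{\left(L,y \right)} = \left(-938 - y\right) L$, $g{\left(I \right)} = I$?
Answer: $- \frac{203944478887}{72158688} \approx -2826.3$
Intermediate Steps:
$x{\left(L,y \right)} = L \left(-938 - y\right)$
$\frac{1018745}{x{\left(-582,-1370 \right)}} + \frac{2429984}{g{\left(-861 \right)}} = \frac{1018745}{\left(-1\right) \left(-582\right) \left(938 - 1370\right)} + \frac{2429984}{-861} = \frac{1018745}{\left(-1\right) \left(-582\right) \left(-432\right)} + 2429984 \left(- \frac{1}{861}\right) = \frac{1018745}{-251424} - \frac{2429984}{861} = 1018745 \left(- \frac{1}{251424}\right) - \frac{2429984}{861} = - \frac{1018745}{251424} - \frac{2429984}{861} = - \frac{203944478887}{72158688}$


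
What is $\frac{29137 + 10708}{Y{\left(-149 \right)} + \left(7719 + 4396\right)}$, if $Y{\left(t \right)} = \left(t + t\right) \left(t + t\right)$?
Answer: $\frac{3065}{7763} \approx 0.39482$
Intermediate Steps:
$Y{\left(t \right)} = 4 t^{2}$ ($Y{\left(t \right)} = 2 t 2 t = 4 t^{2}$)
$\frac{29137 + 10708}{Y{\left(-149 \right)} + \left(7719 + 4396\right)} = \frac{29137 + 10708}{4 \left(-149\right)^{2} + \left(7719 + 4396\right)} = \frac{39845}{4 \cdot 22201 + 12115} = \frac{39845}{88804 + 12115} = \frac{39845}{100919} = 39845 \cdot \frac{1}{100919} = \frac{3065}{7763}$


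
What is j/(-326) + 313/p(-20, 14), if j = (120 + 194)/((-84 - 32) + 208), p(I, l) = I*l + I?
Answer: -296303/281175 ≈ -1.0538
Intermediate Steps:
p(I, l) = I + I*l
j = 157/46 (j = 314/(-116 + 208) = 314/92 = 314*(1/92) = 157/46 ≈ 3.4130)
j/(-326) + 313/p(-20, 14) = (157/46)/(-326) + 313/((-20*(1 + 14))) = (157/46)*(-1/326) + 313/((-20*15)) = -157/14996 + 313/(-300) = -157/14996 + 313*(-1/300) = -157/14996 - 313/300 = -296303/281175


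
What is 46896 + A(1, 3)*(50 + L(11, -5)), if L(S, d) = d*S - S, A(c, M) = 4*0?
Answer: 46896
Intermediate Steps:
A(c, M) = 0
L(S, d) = -S + S*d (L(S, d) = S*d - S = -S + S*d)
46896 + A(1, 3)*(50 + L(11, -5)) = 46896 + 0*(50 + 11*(-1 - 5)) = 46896 + 0*(50 + 11*(-6)) = 46896 + 0*(50 - 66) = 46896 + 0*(-16) = 46896 + 0 = 46896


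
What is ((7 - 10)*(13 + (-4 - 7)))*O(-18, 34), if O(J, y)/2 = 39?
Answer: -468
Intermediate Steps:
O(J, y) = 78 (O(J, y) = 2*39 = 78)
((7 - 10)*(13 + (-4 - 7)))*O(-18, 34) = ((7 - 10)*(13 + (-4 - 7)))*78 = -3*(13 - 11)*78 = -3*2*78 = -6*78 = -468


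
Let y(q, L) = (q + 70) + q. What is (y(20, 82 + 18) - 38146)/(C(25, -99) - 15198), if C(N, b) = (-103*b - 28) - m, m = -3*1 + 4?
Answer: 19018/2515 ≈ 7.5618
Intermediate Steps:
y(q, L) = 70 + 2*q (y(q, L) = (70 + q) + q = 70 + 2*q)
m = 1 (m = -3 + 4 = 1)
C(N, b) = -29 - 103*b (C(N, b) = (-103*b - 28) - 1*1 = (-28 - 103*b) - 1 = -29 - 103*b)
(y(20, 82 + 18) - 38146)/(C(25, -99) - 15198) = ((70 + 2*20) - 38146)/((-29 - 103*(-99)) - 15198) = ((70 + 40) - 38146)/((-29 + 10197) - 15198) = (110 - 38146)/(10168 - 15198) = -38036/(-5030) = -38036*(-1/5030) = 19018/2515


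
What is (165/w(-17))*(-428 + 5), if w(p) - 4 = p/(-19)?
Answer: -442035/31 ≈ -14259.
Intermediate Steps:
w(p) = 4 - p/19 (w(p) = 4 + p/(-19) = 4 + p*(-1/19) = 4 - p/19)
(165/w(-17))*(-428 + 5) = (165/(4 - 1/19*(-17)))*(-428 + 5) = (165/(4 + 17/19))*(-423) = (165/(93/19))*(-423) = (165*(19/93))*(-423) = (1045/31)*(-423) = -442035/31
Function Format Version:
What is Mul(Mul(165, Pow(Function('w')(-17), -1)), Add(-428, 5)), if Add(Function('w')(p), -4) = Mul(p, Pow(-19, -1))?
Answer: Rational(-442035, 31) ≈ -14259.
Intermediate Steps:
Function('w')(p) = Add(4, Mul(Rational(-1, 19), p)) (Function('w')(p) = Add(4, Mul(p, Pow(-19, -1))) = Add(4, Mul(p, Rational(-1, 19))) = Add(4, Mul(Rational(-1, 19), p)))
Mul(Mul(165, Pow(Function('w')(-17), -1)), Add(-428, 5)) = Mul(Mul(165, Pow(Add(4, Mul(Rational(-1, 19), -17)), -1)), Add(-428, 5)) = Mul(Mul(165, Pow(Add(4, Rational(17, 19)), -1)), -423) = Mul(Mul(165, Pow(Rational(93, 19), -1)), -423) = Mul(Mul(165, Rational(19, 93)), -423) = Mul(Rational(1045, 31), -423) = Rational(-442035, 31)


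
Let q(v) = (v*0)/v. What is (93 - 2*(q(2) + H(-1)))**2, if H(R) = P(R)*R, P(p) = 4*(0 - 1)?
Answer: 7225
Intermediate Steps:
q(v) = 0 (q(v) = 0/v = 0)
P(p) = -4 (P(p) = 4*(-1) = -4)
H(R) = -4*R
(93 - 2*(q(2) + H(-1)))**2 = (93 - 2*(0 - 4*(-1)))**2 = (93 - 2*(0 + 4))**2 = (93 - 2*4)**2 = (93 - 8)**2 = 85**2 = 7225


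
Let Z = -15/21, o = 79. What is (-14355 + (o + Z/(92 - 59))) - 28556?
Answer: -9894197/231 ≈ -42832.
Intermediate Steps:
Z = -5/7 (Z = -15*1/21 = -5/7 ≈ -0.71429)
(-14355 + (o + Z/(92 - 59))) - 28556 = (-14355 + (79 - 5/(7*(92 - 59)))) - 28556 = (-14355 + (79 - 5/7/33)) - 28556 = (-14355 + (79 - 5/7*1/33)) - 28556 = (-14355 + (79 - 5/231)) - 28556 = (-14355 + 18244/231) - 28556 = -3297761/231 - 28556 = -9894197/231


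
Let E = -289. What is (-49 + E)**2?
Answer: 114244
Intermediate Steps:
(-49 + E)**2 = (-49 - 289)**2 = (-338)**2 = 114244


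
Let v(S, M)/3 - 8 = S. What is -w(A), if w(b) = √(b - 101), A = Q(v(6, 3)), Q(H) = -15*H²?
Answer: -I*√26561 ≈ -162.98*I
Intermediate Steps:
v(S, M) = 24 + 3*S
A = -26460 (A = -15*(24 + 3*6)² = -15*(24 + 18)² = -15*42² = -15*1764 = -26460)
w(b) = √(-101 + b)
-w(A) = -√(-101 - 26460) = -√(-26561) = -I*√26561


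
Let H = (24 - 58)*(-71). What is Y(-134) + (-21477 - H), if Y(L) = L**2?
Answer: -5935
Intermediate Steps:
H = 2414 (H = -34*(-71) = 2414)
Y(-134) + (-21477 - H) = (-134)**2 + (-21477 - 1*2414) = 17956 + (-21477 - 2414) = 17956 - 23891 = -5935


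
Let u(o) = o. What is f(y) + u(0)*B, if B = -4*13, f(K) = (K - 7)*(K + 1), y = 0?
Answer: -7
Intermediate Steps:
f(K) = (1 + K)*(-7 + K) (f(K) = (-7 + K)*(1 + K) = (1 + K)*(-7 + K))
B = -52
f(y) + u(0)*B = (-7 + 0² - 6*0) + 0*(-52) = (-7 + 0 + 0) + 0 = -7 + 0 = -7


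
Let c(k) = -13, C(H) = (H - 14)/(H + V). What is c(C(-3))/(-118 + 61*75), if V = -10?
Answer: -13/4457 ≈ -0.0029168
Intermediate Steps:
C(H) = (-14 + H)/(-10 + H) (C(H) = (H - 14)/(H - 10) = (-14 + H)/(-10 + H))
c(C(-3))/(-118 + 61*75) = -13/(-118 + 61*75) = -13/(-118 + 4575) = -13/4457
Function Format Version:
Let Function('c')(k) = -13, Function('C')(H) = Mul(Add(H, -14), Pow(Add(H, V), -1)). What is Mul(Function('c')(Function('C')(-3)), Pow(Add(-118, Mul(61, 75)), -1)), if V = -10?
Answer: Rational(-13, 4457) ≈ -0.0029168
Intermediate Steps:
Function('C')(H) = Mul(Pow(Add(-10, H), -1), Add(-14, H)) (Function('C')(H) = Mul(Add(H, -14), Pow(Add(H, -10), -1)) = Mul(Add(-14, H), Pow(Add(-10, H), -1)) = Mul(Pow(Add(-10, H), -1), Add(-14, H)))
Mul(Function('c')(Function('C')(-3)), Pow(Add(-118, Mul(61, 75)), -1)) = Mul(-13, Pow(Add(-118, Mul(61, 75)), -1)) = Mul(-13, Pow(Add(-118, 4575), -1)) = Mul(-13, Pow(4457, -1)) = Mul(-13, Rational(1, 4457)) = Rational(-13, 4457)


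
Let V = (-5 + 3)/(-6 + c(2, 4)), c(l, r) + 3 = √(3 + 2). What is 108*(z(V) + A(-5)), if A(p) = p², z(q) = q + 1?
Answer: 53838/19 + 54*√5/19 ≈ 2839.9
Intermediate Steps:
c(l, r) = -3 + √5 (c(l, r) = -3 + √(3 + 2) = -3 + √5)
V = -2/(-9 + √5) (V = (-5 + 3)/(-6 + (-3 + √5)) = -2/(-9 + √5) ≈ 0.29569)
z(q) = 1 + q
108*(z(V) + A(-5)) = 108*((1 + (9/38 + √5/38)) + (-5)²) = 108*((47/38 + √5/38) + 25) = 108*(997/38 + √5/38) = 53838/19 + 54*√5/19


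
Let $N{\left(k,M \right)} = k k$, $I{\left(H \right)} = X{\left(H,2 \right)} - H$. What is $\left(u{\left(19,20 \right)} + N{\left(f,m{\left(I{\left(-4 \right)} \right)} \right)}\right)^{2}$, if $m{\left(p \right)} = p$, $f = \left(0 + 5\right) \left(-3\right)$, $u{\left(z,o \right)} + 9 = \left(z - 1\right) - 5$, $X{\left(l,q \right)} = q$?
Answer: $52441$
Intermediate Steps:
$u{\left(z,o \right)} = -15 + z$ ($u{\left(z,o \right)} = -9 + \left(\left(z - 1\right) - 5\right) = -9 + \left(\left(-1 + z\right) - 5\right) = -9 + \left(-6 + z\right) = -15 + z$)
$I{\left(H \right)} = 2 - H$
$f = -15$ ($f = 5 \left(-3\right) = -15$)
$N{\left(k,M \right)} = k^{2}$
$\left(u{\left(19,20 \right)} + N{\left(f,m{\left(I{\left(-4 \right)} \right)} \right)}\right)^{2} = \left(\left(-15 + 19\right) + \left(-15\right)^{2}\right)^{2} = \left(4 + 225\right)^{2} = 229^{2} = 52441$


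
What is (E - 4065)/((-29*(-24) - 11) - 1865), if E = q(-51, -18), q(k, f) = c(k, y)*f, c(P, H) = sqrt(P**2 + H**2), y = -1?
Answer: 813/236 + 9*sqrt(2602)/590 ≈ 4.2230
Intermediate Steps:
c(P, H) = sqrt(H**2 + P**2)
q(k, f) = f*sqrt(1 + k**2) (q(k, f) = sqrt((-1)**2 + k**2)*f = sqrt(1 + k**2)*f = f*sqrt(1 + k**2))
E = -18*sqrt(2602) (E = -18*sqrt(1 + (-51)**2) = -18*sqrt(1 + 2601) = -18*sqrt(2602) ≈ -918.18)
(E - 4065)/((-29*(-24) - 11) - 1865) = (-18*sqrt(2602) - 4065)/((-29*(-24) - 11) - 1865) = (-4065 - 18*sqrt(2602))/((696 - 11) - 1865) = (-4065 - 18*sqrt(2602))/(685 - 1865) = (-4065 - 18*sqrt(2602))/(-1180) = (-4065 - 18*sqrt(2602))*(-1/1180) = 813/236 + 9*sqrt(2602)/590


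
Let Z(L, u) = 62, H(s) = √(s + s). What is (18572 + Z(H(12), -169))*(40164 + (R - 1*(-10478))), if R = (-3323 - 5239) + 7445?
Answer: 922848850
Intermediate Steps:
R = -1117 (R = -8562 + 7445 = -1117)
H(s) = √2*√s (H(s) = √(2*s) = √2*√s)
(18572 + Z(H(12), -169))*(40164 + (R - 1*(-10478))) = (18572 + 62)*(40164 + (-1117 - 1*(-10478))) = 18634*(40164 + (-1117 + 10478)) = 18634*(40164 + 9361) = 18634*49525 = 922848850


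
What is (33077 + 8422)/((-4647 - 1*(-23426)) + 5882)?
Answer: 41499/24661 ≈ 1.6828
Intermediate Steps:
(33077 + 8422)/((-4647 - 1*(-23426)) + 5882) = 41499/((-4647 + 23426) + 5882) = 41499/(18779 + 5882) = 41499/24661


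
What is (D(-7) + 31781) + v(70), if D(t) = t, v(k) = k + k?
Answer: 31914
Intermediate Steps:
v(k) = 2*k
(D(-7) + 31781) + v(70) = (-7 + 31781) + 2*70 = 31774 + 140 = 31914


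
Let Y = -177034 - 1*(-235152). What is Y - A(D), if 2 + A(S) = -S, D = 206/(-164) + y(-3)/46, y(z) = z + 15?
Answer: 109612443/1886 ≈ 58119.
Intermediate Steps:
y(z) = 15 + z
Y = 58118 (Y = -177034 + 235152 = 58118)
D = -1877/1886 (D = 206/(-164) + (15 - 3)/46 = 206*(-1/164) + 12*(1/46) = -103/82 + 6/23 = -1877/1886 ≈ -0.99523)
A(S) = -2 - S
Y - A(D) = 58118 - (-2 - 1*(-1877/1886)) = 58118 - (-2 + 1877/1886) = 58118 - 1*(-1895/1886) = 58118 + 1895/1886 = 109612443/1886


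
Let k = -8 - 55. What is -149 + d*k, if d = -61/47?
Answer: -3160/47 ≈ -67.234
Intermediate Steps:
k = -63
d = -61/47 (d = -61*1/47 = -61/47 ≈ -1.2979)
-149 + d*k = -149 - 61/47*(-63) = -149 + 3843/47 = -3160/47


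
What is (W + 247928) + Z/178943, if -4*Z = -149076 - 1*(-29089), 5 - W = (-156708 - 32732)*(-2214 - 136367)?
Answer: -18790830703722817/715772 ≈ -2.6253e+10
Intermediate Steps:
W = -26252784635 (W = 5 - (-156708 - 32732)*(-2214 - 136367) = 5 - (-189440)*(-138581) = 5 - 1*26252784640 = 5 - 26252784640 = -26252784635)
Z = 119987/4 (Z = -(-149076 - 1*(-29089))/4 = -(-149076 + 29089)/4 = -¼*(-119987) = 119987/4 ≈ 29997.)
(W + 247928) + Z/178943 = (-26252784635 + 247928) + (119987/4)/178943 = -26252536707 + (119987/4)*(1/178943) = -26252536707 + 119987/715772 = -18790830703722817/715772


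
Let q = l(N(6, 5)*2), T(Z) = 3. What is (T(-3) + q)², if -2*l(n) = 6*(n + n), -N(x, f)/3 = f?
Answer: 33489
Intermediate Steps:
N(x, f) = -3*f
l(n) = -6*n (l(n) = -3*(n + n) = -3*2*n = -6*n)
q = 180 (q = -6*(-3*5)*2 = -(-90)*2 = -6*(-30) = 180)
(T(-3) + q)² = (3 + 180)² = 183² = 33489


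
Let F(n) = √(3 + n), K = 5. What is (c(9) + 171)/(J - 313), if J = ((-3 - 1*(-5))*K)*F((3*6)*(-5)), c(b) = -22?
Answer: -46637/106669 - 1490*I*√87/106669 ≈ -0.43721 - 0.13029*I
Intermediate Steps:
J = 10*I*√87 (J = ((-3 - 1*(-5))*5)*√(3 + (3*6)*(-5)) = ((-3 + 5)*5)*√(3 + 18*(-5)) = (2*5)*√(3 - 90) = 10*√(-87) = 10*(I*√87) = 10*I*√87 ≈ 93.274*I)
(c(9) + 171)/(J - 313) = (-22 + 171)/(10*I*√87 - 313) = 149/(-313 + 10*I*√87)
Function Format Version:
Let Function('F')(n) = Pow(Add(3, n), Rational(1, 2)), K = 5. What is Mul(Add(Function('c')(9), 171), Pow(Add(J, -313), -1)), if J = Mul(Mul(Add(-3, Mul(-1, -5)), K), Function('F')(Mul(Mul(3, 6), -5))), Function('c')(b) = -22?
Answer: Add(Rational(-46637, 106669), Mul(Rational(-1490, 106669), I, Pow(87, Rational(1, 2)))) ≈ Add(-0.43721, Mul(-0.13029, I))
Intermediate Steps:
J = Mul(10, I, Pow(87, Rational(1, 2))) (J = Mul(Mul(Add(-3, Mul(-1, -5)), 5), Pow(Add(3, Mul(Mul(3, 6), -5)), Rational(1, 2))) = Mul(Mul(Add(-3, 5), 5), Pow(Add(3, Mul(18, -5)), Rational(1, 2))) = Mul(Mul(2, 5), Pow(Add(3, -90), Rational(1, 2))) = Mul(10, Pow(-87, Rational(1, 2))) = Mul(10, Mul(I, Pow(87, Rational(1, 2)))) = Mul(10, I, Pow(87, Rational(1, 2))) ≈ Mul(93.274, I))
Mul(Add(Function('c')(9), 171), Pow(Add(J, -313), -1)) = Mul(Add(-22, 171), Pow(Add(Mul(10, I, Pow(87, Rational(1, 2))), -313), -1)) = Mul(149, Pow(Add(-313, Mul(10, I, Pow(87, Rational(1, 2)))), -1))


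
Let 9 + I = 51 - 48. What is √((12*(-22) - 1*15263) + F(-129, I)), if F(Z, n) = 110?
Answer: 3*I*√1713 ≈ 124.17*I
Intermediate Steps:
I = -6 (I = -9 + (51 - 48) = -9 + 3 = -6)
√((12*(-22) - 1*15263) + F(-129, I)) = √((12*(-22) - 1*15263) + 110) = √((-264 - 15263) + 110) = √(-15527 + 110) = √(-15417) = 3*I*√1713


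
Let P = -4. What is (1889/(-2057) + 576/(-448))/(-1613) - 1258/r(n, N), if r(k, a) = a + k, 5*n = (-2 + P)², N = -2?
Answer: -73044058547/301932631 ≈ -241.92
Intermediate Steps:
n = 36/5 (n = (-2 - 4)²/5 = (⅕)*(-6)² = (⅕)*36 = 36/5 ≈ 7.2000)
(1889/(-2057) + 576/(-448))/(-1613) - 1258/r(n, N) = (1889/(-2057) + 576/(-448))/(-1613) - 1258/(-2 + 36/5) = (1889*(-1/2057) + 576*(-1/448))*(-1/1613) - 1258/26/5 = (-1889/2057 - 9/7)*(-1/1613) - 1258*5/26 = -31736/14399*(-1/1613) - 3145/13 = 31736/23225587 - 3145/13 = -73044058547/301932631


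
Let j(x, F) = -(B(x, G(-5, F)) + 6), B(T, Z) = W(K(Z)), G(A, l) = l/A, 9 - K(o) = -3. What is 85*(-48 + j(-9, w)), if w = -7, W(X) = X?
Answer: -5610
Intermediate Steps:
K(o) = 12 (K(o) = 9 - 1*(-3) = 9 + 3 = 12)
B(T, Z) = 12
j(x, F) = -18 (j(x, F) = -(12 + 6) = -1*18 = -18)
85*(-48 + j(-9, w)) = 85*(-48 - 18) = 85*(-66) = -5610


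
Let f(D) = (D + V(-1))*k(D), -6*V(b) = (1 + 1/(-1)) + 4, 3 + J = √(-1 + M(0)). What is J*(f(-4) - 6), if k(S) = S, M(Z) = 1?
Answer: -38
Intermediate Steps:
J = -3 (J = -3 + √(-1 + 1) = -3 + √0 = -3 + 0 = -3)
V(b) = -⅔ (V(b) = -((1 + 1/(-1)) + 4)/6 = -((1 - 1) + 4)/6 = -(0 + 4)/6 = -⅙*4 = -⅔)
f(D) = D*(-⅔ + D) (f(D) = (D - ⅔)*D = (-⅔ + D)*D = D*(-⅔ + D))
J*(f(-4) - 6) = -3*((⅓)*(-4)*(-2 + 3*(-4)) - 6) = -3*((⅓)*(-4)*(-2 - 12) - 6) = -3*((⅓)*(-4)*(-14) - 6) = -3*(56/3 - 6) = -3*38/3 = -38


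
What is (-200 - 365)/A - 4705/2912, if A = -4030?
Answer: -133199/90272 ≈ -1.4755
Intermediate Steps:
(-200 - 365)/A - 4705/2912 = (-200 - 365)/(-4030) - 4705/2912 = -565*(-1/4030) - 4705*1/2912 = 113/806 - 4705/2912 = -133199/90272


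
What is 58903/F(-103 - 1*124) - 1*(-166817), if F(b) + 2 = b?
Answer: 38142190/229 ≈ 1.6656e+5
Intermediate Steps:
F(b) = -2 + b
58903/F(-103 - 1*124) - 1*(-166817) = 58903/(-2 + (-103 - 1*124)) - 1*(-166817) = 58903/(-2 + (-103 - 124)) + 166817 = 58903/(-2 - 227) + 166817 = 58903/(-229) + 166817 = 58903*(-1/229) + 166817 = -58903/229 + 166817 = 38142190/229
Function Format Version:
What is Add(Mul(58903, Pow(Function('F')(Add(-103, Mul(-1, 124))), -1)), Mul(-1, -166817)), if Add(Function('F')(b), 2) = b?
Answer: Rational(38142190, 229) ≈ 1.6656e+5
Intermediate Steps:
Function('F')(b) = Add(-2, b)
Add(Mul(58903, Pow(Function('F')(Add(-103, Mul(-1, 124))), -1)), Mul(-1, -166817)) = Add(Mul(58903, Pow(Add(-2, Add(-103, Mul(-1, 124))), -1)), Mul(-1, -166817)) = Add(Mul(58903, Pow(Add(-2, Add(-103, -124)), -1)), 166817) = Add(Mul(58903, Pow(Add(-2, -227), -1)), 166817) = Add(Mul(58903, Pow(-229, -1)), 166817) = Add(Mul(58903, Rational(-1, 229)), 166817) = Add(Rational(-58903, 229), 166817) = Rational(38142190, 229)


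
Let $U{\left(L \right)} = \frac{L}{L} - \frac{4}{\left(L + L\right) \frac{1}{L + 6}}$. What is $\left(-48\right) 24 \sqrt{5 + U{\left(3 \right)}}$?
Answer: $0$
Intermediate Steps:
$U{\left(L \right)} = 1 - \frac{2 \left(6 + L\right)}{L}$ ($U{\left(L \right)} = 1 - \frac{4}{2 L \frac{1}{6 + L}} = 1 - 4 \frac{6 + L}{2 L} = 1 - \frac{2 \left(6 + L\right)}{L}$)
$\left(-48\right) 24 \sqrt{5 + U{\left(3 \right)}} = \left(-48\right) 24 \sqrt{5 + \frac{-12 - 3}{3}} = - 1152 \sqrt{5 + \frac{-12 - 3}{3}} = - 1152 \sqrt{5 + \frac{1}{3} \left(-15\right)} = - 1152 \sqrt{5 - 5} = - 1152 \sqrt{0} = \left(-1152\right) 0 = 0$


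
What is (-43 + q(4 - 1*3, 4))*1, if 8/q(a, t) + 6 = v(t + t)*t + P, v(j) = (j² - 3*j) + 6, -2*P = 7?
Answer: -14991/349 ≈ -42.954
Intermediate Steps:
P = -7/2 (P = -½*7 = -7/2 ≈ -3.5000)
v(j) = 6 + j² - 3*j
q(a, t) = 8/(-19/2 + t*(6 - 6*t + 4*t²)) (q(a, t) = 8/(-6 + ((6 + (t + t)² - 3*(t + t))*t - 7/2)) = 8/(-6 + ((6 + (2*t)² - 6*t)*t - 7/2)) = 8/(-6 + ((6 + 4*t² - 6*t)*t - 7/2)) = 8/(-6 + ((6 - 6*t + 4*t²)*t - 7/2)) = 8/(-6 + (t*(6 - 6*t + 4*t²) - 7/2)) = 8/(-6 + (-7/2 + t*(6 - 6*t + 4*t²))) = 8/(-19/2 + t*(6 - 6*t + 4*t²)))
(-43 + q(4 - 1*3, 4))*1 = (-43 + 16/(-19 + 4*4*(3 - 3*4 + 2*4²)))*1 = (-43 + 16/(-19 + 4*4*(3 - 12 + 2*16)))*1 = (-43 + 16/(-19 + 4*4*(3 - 12 + 32)))*1 = (-43 + 16/(-19 + 4*4*23))*1 = (-43 + 16/(-19 + 368))*1 = (-43 + 16/349)*1 = -14991/349*1 = -14991/349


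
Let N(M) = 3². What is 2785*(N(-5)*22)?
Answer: 551430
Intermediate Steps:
N(M) = 9
2785*(N(-5)*22) = 2785*(9*22) = 2785*198 = 551430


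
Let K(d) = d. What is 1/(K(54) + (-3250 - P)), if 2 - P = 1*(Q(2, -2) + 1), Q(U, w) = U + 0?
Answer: -1/3195 ≈ -0.00031299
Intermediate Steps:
Q(U, w) = U
P = -1 (P = 2 - (2 + 1) = 2 - 3 = -1)
1/(K(54) + (-3250 - P)) = 1/(54 + (-3250 - 1*(-1))) = 1/(54 + (-3250 + 1)) = 1/(54 - 3249) = 1/(-3195) = -1/3195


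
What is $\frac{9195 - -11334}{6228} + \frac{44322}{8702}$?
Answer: $\frac{25260043}{3010892} \approx 8.3896$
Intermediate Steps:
$\frac{9195 - -11334}{6228} + \frac{44322}{8702} = \left(9195 + 11334\right) \frac{1}{6228} + 44322 \cdot \frac{1}{8702} = 20529 \cdot \frac{1}{6228} + \frac{22161}{4351} = \frac{2281}{692} + \frac{22161}{4351} = \frac{25260043}{3010892}$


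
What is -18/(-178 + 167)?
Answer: 18/11 ≈ 1.6364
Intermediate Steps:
-18/(-178 + 167) = -18/(-11) = -1/11*(-18) = 18/11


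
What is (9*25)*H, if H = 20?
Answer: 4500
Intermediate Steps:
(9*25)*H = (9*25)*20 = 225*20 = 4500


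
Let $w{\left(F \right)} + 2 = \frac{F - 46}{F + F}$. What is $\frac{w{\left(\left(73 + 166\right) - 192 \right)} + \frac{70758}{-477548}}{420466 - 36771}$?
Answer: $- \frac{11994091}{2152985163355} \approx -5.5709 \cdot 10^{-6}$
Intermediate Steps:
$w{\left(F \right)} = -2 + \frac{-46 + F}{2 F}$ ($w{\left(F \right)} = -2 + \frac{F - 46}{F + F} = -2 + \frac{-46 + F}{2 F}$)
$\frac{w{\left(\left(73 + 166\right) - 192 \right)} + \frac{70758}{-477548}}{420466 - 36771} = \frac{\left(- \frac{3}{2} - \frac{23}{\left(73 + 166\right) - 192}\right) + \frac{70758}{-477548}}{420466 - 36771} = \frac{\left(- \frac{3}{2} - \frac{23}{239 - 192}\right) + 70758 \left(- \frac{1}{477548}\right)}{383695} = \left(\left(- \frac{3}{2} - \frac{23}{47}\right) - \frac{35379}{238774}\right) \frac{1}{383695} = \left(- \frac{187}{94} - \frac{35379}{238774}\right) \frac{1}{383695} = \left(- \frac{11994091}{5611189}\right) \frac{1}{383695} = - \frac{11994091}{2152985163355}$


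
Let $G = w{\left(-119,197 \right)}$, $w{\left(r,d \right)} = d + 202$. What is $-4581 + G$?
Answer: $-4182$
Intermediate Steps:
$w{\left(r,d \right)} = 202 + d$
$G = 399$ ($G = 202 + 197 = 399$)
$-4581 + G = -4581 + 399 = -4182$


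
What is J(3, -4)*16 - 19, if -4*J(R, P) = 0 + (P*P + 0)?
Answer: -83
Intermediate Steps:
J(R, P) = -P**2/4 (J(R, P) = -(0 + (P*P + 0))/4 = -(0 + (P**2 + 0))/4 = -(0 + P**2)/4 = -P**2/4)
J(3, -4)*16 - 19 = -1/4*(-4)**2*16 - 19 = -1/4*16*16 - 19 = -4*16 - 19 = -64 - 19 = -83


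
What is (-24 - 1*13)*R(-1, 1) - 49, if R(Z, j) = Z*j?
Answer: -12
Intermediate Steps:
(-24 - 1*13)*R(-1, 1) - 49 = (-24 - 1*13)*(-1*1) - 49 = (-24 - 13)*(-1) - 49 = -37*(-1) - 49 = 37 - 49 = -12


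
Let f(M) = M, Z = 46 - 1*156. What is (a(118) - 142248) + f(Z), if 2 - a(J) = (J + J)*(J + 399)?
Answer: -264368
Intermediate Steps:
Z = -110 (Z = 46 - 156 = -110)
a(J) = 2 - 2*J*(399 + J) (a(J) = 2 - (J + J)*(J + 399) = 2 - 2*J*(399 + J))
(a(118) - 142248) + f(Z) = ((2 - 798*118 - 2*118²) - 142248) - 110 = ((2 - 94164 - 2*13924) - 142248) - 110 = ((2 - 94164 - 27848) - 142248) - 110 = (-122010 - 142248) - 110 = -264258 - 110 = -264368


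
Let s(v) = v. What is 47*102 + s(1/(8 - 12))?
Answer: 19175/4 ≈ 4793.8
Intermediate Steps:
47*102 + s(1/(8 - 12)) = 47*102 + 1/(8 - 12) = 4794 + 1/(-4) = 4794 - ¼ = 19175/4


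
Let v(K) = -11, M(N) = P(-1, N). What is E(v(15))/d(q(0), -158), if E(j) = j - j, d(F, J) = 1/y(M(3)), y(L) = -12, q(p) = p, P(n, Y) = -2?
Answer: 0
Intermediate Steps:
M(N) = -2
d(F, J) = -1/12 (d(F, J) = 1/(-12) = -1/12)
E(j) = 0
E(v(15))/d(q(0), -158) = 0/(-1/12) = 0*(-12) = 0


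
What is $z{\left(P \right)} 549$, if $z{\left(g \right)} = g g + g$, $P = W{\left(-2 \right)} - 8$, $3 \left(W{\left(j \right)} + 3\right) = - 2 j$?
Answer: $45994$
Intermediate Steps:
$W{\left(j \right)} = -3 - \frac{2 j}{3}$ ($W{\left(j \right)} = -3 + \frac{\left(-2\right) j}{3} = -3 - \frac{2 j}{3}$)
$P = - \frac{29}{3}$ ($P = \left(-3 - - \frac{4}{3}\right) - 8 = \left(-3 + \frac{4}{3}\right) - 8 = - \frac{5}{3} - 8 = - \frac{29}{3} \approx -9.6667$)
$z{\left(g \right)} = g + g^{2}$ ($z{\left(g \right)} = g^{2} + g = g + g^{2}$)
$z{\left(P \right)} 549 = - \frac{29 \left(1 - \frac{29}{3}\right)}{3} \cdot 549 = \left(- \frac{29}{3}\right) \left(- \frac{26}{3}\right) 549 = \frac{754}{9} \cdot 549 = 45994$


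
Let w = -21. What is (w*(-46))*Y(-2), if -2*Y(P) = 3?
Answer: -1449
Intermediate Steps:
Y(P) = -3/2 (Y(P) = -1/2*3 = -3/2)
(w*(-46))*Y(-2) = -21*(-46)*(-3/2) = 966*(-3/2) = -1449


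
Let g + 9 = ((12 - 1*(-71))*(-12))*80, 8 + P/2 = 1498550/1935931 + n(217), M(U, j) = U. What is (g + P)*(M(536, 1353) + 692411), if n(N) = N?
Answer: -106339777726265347/1935931 ≈ -5.4930e+10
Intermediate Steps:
P = 812216258/1935931 (P = -16 + 2*(1498550/1935931 + 217) = -16 + 2*(421595577/1935931) = -16 + 843191154/1935931 = 812216258/1935931 ≈ 419.55)
g = -79689 (g = -9 + ((12 - 1*(-71))*(-12))*80 = -9 + ((12 + 71)*(-12))*80 = -9 + (83*(-12))*80 = -9 - 996*80 = -9 - 79680 = -79689)
(g + P)*(M(536, 1353) + 692411) = (-79689 + 812216258/1935931)*(536 + 692411) = -153460189201/1935931*692947 = -106339777726265347/1935931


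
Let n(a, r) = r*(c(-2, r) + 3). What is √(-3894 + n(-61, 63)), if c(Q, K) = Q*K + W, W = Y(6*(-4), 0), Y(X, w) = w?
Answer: I*√11643 ≈ 107.9*I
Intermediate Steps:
W = 0
c(Q, K) = K*Q (c(Q, K) = Q*K + 0 = K*Q + 0 = K*Q)
n(a, r) = r*(3 - 2*r) (n(a, r) = r*(r*(-2) + 3) = r*(-2*r + 3) = r*(3 - 2*r))
√(-3894 + n(-61, 63)) = √(-3894 + 63*(3 - 2*63)) = √(-3894 + 63*(3 - 126)) = √(-3894 + 63*(-123)) = √(-3894 - 7749) = √(-11643) = I*√11643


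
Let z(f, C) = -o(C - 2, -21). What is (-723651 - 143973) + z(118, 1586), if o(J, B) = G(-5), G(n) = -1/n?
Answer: -4338121/5 ≈ -8.6762e+5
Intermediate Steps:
o(J, B) = ⅕ (o(J, B) = -1/(-5) = -1*(-⅕) = ⅕)
z(f, C) = -⅕ (z(f, C) = -1*⅕ = -⅕)
(-723651 - 143973) + z(118, 1586) = (-723651 - 143973) - ⅕ = -867624 - ⅕ = -4338121/5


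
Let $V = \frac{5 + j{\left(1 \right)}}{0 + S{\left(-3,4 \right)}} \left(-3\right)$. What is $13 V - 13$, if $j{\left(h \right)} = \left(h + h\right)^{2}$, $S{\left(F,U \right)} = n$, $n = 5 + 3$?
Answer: $- \frac{455}{8} \approx -56.875$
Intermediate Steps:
$n = 8$
$S{\left(F,U \right)} = 8$
$j{\left(h \right)} = 4 h^{2}$ ($j{\left(h \right)} = \left(2 h\right)^{2} = 4 h^{2}$)
$V = - \frac{27}{8}$ ($V = \frac{5 + 4 \cdot 1^{2}}{0 + 8} \left(-3\right) = \frac{5 + 4 \cdot 1}{8} \left(-3\right) = \left(5 + 4\right) \frac{1}{8} \left(-3\right) = 9 \cdot \frac{1}{8} \left(-3\right) = \frac{9}{8} \left(-3\right) = - \frac{27}{8} \approx -3.375$)
$13 V - 13 = 13 \left(- \frac{27}{8}\right) - 13 = - \frac{351}{8} - 13 = - \frac{455}{8}$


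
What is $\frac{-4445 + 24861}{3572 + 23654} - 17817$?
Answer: $- \frac{242532613}{13613} \approx -17816.0$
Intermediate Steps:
$\frac{-4445 + 24861}{3572 + 23654} - 17817 = \frac{20416}{27226} - 17817 = 20416 \cdot \frac{1}{27226} - 17817 = \frac{10208}{13613} - 17817 = - \frac{242532613}{13613}$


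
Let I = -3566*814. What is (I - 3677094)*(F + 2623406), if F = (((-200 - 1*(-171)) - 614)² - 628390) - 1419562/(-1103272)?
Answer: -4370962268733614589/275818 ≈ -1.5847e+13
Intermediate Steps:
I = -2902724
F = -118568483695/551636 (F = (((-200 + 171) - 614)² - 628390) - 1419562*(-1/1103272) = ((-29 - 614)² - 628390) + 709781/551636 = ((-643)² - 628390) + 709781/551636 = (413449 - 628390) + 709781/551636 = -214941 + 709781/551636 = -118568483695/551636 ≈ -2.1494e+5)
(I - 3677094)*(F + 2623406) = (-2902724 - 3677094)*(-118568483695/551636 + 2623406) = -6579818*1328596708521/551636 = -4370962268733614589/275818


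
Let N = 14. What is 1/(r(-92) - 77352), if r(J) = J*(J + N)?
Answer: -1/70176 ≈ -1.4250e-5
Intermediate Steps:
r(J) = J*(14 + J) (r(J) = J*(J + 14) = J*(14 + J))
1/(r(-92) - 77352) = 1/(-92*(14 - 92) - 77352) = 1/(-92*(-78) - 77352) = 1/(7176 - 77352) = 1/(-70176) = -1/70176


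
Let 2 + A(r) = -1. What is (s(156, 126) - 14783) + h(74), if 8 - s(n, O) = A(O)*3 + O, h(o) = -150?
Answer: -15042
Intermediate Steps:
A(r) = -3 (A(r) = -2 - 1 = -3)
s(n, O) = 17 - O (s(n, O) = 8 - (-3*3 + O) = 8 - (-9 + O) = 8 + (9 - O) = 17 - O)
(s(156, 126) - 14783) + h(74) = ((17 - 1*126) - 14783) - 150 = ((17 - 126) - 14783) - 150 = (-109 - 14783) - 150 = -14892 - 150 = -15042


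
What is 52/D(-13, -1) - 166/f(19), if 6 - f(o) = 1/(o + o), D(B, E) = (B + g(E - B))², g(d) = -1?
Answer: -306141/11123 ≈ -27.523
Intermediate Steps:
D(B, E) = (-1 + B)² (D(B, E) = (B - 1)² = (-1 + B)²)
f(o) = 6 - 1/(2*o) (f(o) = 6 - 1/(o + o) = 6 - 1/(2*o))
52/D(-13, -1) - 166/f(19) = 52/((-1 - 13)²) - 166/(6 - ½/19) = 52/((-14)²) - 166/(6 - ½*1/19) = 52/196 - 166/(6 - 1/38) = 52*(1/196) - 166/227/38 = 13/49 - 166*38/227 = 13/49 - 6308/227 = -306141/11123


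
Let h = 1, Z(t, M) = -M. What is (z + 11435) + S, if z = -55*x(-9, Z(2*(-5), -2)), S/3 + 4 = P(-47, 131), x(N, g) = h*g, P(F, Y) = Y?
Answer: 11706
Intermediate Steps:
x(N, g) = g (x(N, g) = 1*g = g)
S = 381 (S = -12 + 3*131 = -12 + 393 = 381)
z = -110 (z = -(-55)*(-2) = -55*2 = -110)
(z + 11435) + S = (-110 + 11435) + 381 = 11325 + 381 = 11706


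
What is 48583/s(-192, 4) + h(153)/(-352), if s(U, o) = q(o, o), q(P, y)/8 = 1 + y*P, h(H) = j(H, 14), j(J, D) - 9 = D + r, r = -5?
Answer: 1068673/2992 ≈ 357.18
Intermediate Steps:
j(J, D) = 4 + D (j(J, D) = 9 + (D - 5) = 9 + (-5 + D) = 4 + D)
h(H) = 18 (h(H) = 4 + 14 = 18)
q(P, y) = 8 + 8*P*y (q(P, y) = 8*(1 + y*P) = 8*(1 + P*y) = 8 + 8*P*y)
s(U, o) = 8 + 8*o**2 (s(U, o) = 8 + 8*o*o = 8 + 8*o**2)
48583/s(-192, 4) + h(153)/(-352) = 48583/(8 + 8*4**2) + 18/(-352) = 48583/(8 + 8*16) + 18*(-1/352) = 48583/(8 + 128) - 9/176 = 48583/136 - 9/176 = 1068673/2992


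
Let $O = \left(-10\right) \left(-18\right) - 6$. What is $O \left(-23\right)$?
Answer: $-4002$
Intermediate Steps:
$O = 174$ ($O = 180 - 6 = 174$)
$O \left(-23\right) = 174 \left(-23\right) = -4002$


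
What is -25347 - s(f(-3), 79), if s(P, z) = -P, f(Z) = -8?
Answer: -25355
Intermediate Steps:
-25347 - s(f(-3), 79) = -25347 - (-1)*(-8) = -25347 - 1*8 = -25347 - 8 = -25355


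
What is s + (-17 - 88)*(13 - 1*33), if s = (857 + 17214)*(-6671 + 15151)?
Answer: 153244180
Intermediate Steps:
s = 153242080 (s = 18071*8480 = 153242080)
s + (-17 - 88)*(13 - 1*33) = 153242080 + (-17 - 88)*(13 - 1*33) = 153242080 - 105*(13 - 33) = 153242080 - 105*(-20) = 153242080 + 2100 = 153244180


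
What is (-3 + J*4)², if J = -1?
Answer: 49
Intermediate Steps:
(-3 + J*4)² = (-3 - 1*4)² = (-3 - 4)² = (-7)² = 49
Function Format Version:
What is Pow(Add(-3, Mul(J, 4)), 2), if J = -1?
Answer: 49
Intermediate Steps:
Pow(Add(-3, Mul(J, 4)), 2) = Pow(Add(-3, Mul(-1, 4)), 2) = Pow(Add(-3, -4), 2) = Pow(-7, 2) = 49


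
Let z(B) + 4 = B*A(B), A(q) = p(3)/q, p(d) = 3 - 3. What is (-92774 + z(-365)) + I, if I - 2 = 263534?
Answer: 170758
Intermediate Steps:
p(d) = 0
I = 263536 (I = 2 + 263534 = 263536)
A(q) = 0 (A(q) = 0/q = 0)
z(B) = -4 (z(B) = -4 + B*0 = -4 + 0 = -4)
(-92774 + z(-365)) + I = (-92774 - 4) + 263536 = -92778 + 263536 = 170758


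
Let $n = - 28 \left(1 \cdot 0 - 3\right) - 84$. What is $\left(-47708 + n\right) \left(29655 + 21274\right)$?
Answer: $-2429720732$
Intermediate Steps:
$n = 0$ ($n = - 28 \left(0 - 3\right) - 84 = \left(-28\right) \left(-3\right) - 84 = 84 - 84 = 0$)
$\left(-47708 + n\right) \left(29655 + 21274\right) = \left(-47708 + 0\right) \left(29655 + 21274\right) = \left(-47708\right) 50929 = -2429720732$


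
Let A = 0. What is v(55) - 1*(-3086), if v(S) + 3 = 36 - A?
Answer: 3119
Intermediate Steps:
v(S) = 33 (v(S) = -3 + (36 - 1*0) = -3 + (36 + 0) = -3 + 36 = 33)
v(55) - 1*(-3086) = 33 - 1*(-3086) = 33 + 3086 = 3119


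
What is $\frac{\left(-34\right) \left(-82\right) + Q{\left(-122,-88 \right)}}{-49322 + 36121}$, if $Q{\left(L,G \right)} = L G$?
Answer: $- \frac{13524}{13201} \approx -1.0245$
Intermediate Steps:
$Q{\left(L,G \right)} = G L$
$\frac{\left(-34\right) \left(-82\right) + Q{\left(-122,-88 \right)}}{-49322 + 36121} = \frac{\left(-34\right) \left(-82\right) - -10736}{-49322 + 36121} = \frac{2788 + 10736}{-13201} = 13524 \left(- \frac{1}{13201}\right) = - \frac{13524}{13201}$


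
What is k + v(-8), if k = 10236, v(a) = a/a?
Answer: 10237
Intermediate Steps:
v(a) = 1
k + v(-8) = 10236 + 1 = 10237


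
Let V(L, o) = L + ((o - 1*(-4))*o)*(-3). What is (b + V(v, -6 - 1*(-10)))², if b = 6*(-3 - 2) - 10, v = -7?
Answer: 20449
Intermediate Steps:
b = -40 (b = 6*(-5) - 10 = -30 - 10 = -40)
V(L, o) = L - 3*o*(4 + o) (V(L, o) = L + ((o + 4)*o)*(-3) = L + ((4 + o)*o)*(-3) = L + (o*(4 + o))*(-3) = L - 3*o*(4 + o))
(b + V(v, -6 - 1*(-10)))² = (-40 + (-7 - 12*(-6 - 1*(-10)) - 3*(-6 - 1*(-10))²))² = (-40 + (-7 - 12*(-6 + 10) - 3*(-6 + 10)²))² = (-40 + (-7 - 12*4 - 3*4²))² = (-40 + (-7 - 48 - 3*16))² = (-40 + (-7 - 48 - 48))² = (-40 - 103)² = (-143)² = 20449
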